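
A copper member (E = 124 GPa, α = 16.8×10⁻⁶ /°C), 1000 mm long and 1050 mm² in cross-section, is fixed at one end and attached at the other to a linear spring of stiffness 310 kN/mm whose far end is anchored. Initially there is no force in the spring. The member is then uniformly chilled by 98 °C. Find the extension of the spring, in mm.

Free thermal contraction: δ_free = αΔT L = 16.8×10⁻⁶ × 98 × 1000 = 1.646 mm.
With a force P in the spring, the elastic change of the member is PL/(AE) and that of the spring is P/k; compatibility requires their sum to equal δ_free.
So P = δ_free / [L/(AE) + 1/k] = 1.646 / [ 1000/(1050×124×10³) + 1/(310×10³) ].
P = 1.646 / 1.091×10⁻⁵ = 151000 N.
Spring extension = P/k = 151000/(310×10³) = 0.487 mm.

δ ≈ 0.487 mm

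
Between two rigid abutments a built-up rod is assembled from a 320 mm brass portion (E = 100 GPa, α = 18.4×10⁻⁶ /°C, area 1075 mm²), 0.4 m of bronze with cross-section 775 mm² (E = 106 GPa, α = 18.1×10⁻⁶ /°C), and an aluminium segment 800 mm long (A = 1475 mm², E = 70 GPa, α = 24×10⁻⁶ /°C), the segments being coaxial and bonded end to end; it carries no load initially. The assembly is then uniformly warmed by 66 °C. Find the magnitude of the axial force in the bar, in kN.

If the supports were absent, the total length change would be Σ αᵢΔT Lᵢ = 18.4×10⁻⁶×66×320 + 18.1×10⁻⁶×66×400 + 24×10⁻⁶×66×800 = 2.134 mm.
The walls prevent any net length change, so an axial force P (same in every segment) develops. Compatibility: P · Σ Lᵢ/(AᵢEᵢ) = δ_free.
The series flexibility is Σ Lᵢ/(AᵢEᵢ) = 320/(1075×100×10³) + 400/(775×106×10³) + 800/(1475×70×10³) = 1.559×10⁻⁵ mm/N.
So P = 2.134 / 1.559×10⁻⁵ = 136.8 kN, compressive.

P ≈ 137 kN (compressive)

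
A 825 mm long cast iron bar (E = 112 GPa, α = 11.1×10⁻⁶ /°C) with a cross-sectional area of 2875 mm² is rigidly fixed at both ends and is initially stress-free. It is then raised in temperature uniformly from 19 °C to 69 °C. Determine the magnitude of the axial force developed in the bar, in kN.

Full restraint means ε = 0, so the stress is σ = EαΔT = 112×10³ × 11.1×10⁻⁶ × 50 = 62.16 MPa.
Then P = σA = 62.16 × 2875 mm² = 178.7 kN, compressive.

P ≈ 179 kN (compressive)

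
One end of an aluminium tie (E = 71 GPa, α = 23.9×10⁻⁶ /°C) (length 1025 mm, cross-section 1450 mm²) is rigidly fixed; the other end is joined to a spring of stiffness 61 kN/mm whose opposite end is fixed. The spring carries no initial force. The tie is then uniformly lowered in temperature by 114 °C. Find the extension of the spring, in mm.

δ ≈ 1.74 mm

Free thermal contraction: δ_free = αΔT L = 23.9×10⁻⁶ × 114 × 1025 = 2.793 mm.
With a force P in the spring, the elastic change of the tie is PL/(AE) and that of the spring is P/k; compatibility requires their sum to equal δ_free.
P [ L/(AE) + 1/k ] = δ_free → P [ 1025/(1450×71×10³) + 1/(61×10³) ] = 2.793.
P = 2.793 / 2.635×10⁻⁵ = 106000 N.
Spring extension = P/k = 106000/(61×10³) = 1.737 mm.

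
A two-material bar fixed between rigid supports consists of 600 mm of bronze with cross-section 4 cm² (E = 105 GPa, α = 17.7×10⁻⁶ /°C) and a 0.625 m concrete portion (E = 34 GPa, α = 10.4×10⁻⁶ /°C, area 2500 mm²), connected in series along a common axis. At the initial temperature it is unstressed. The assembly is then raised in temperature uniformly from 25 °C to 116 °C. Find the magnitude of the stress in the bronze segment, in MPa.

If the supports were absent, the total length change would be Σ αᵢΔT Lᵢ = 17.7×10⁻⁶×91×600 + 10.4×10⁻⁶×91×625 = 1.558 mm.
Since the ends are fixed, an axial force P builds up, equal in every segment, with P · Σ Lᵢ/(AᵢEᵢ) = δ_free.
The series flexibility is Σ Lᵢ/(AᵢEᵢ) = 600/(400×105×10³) + 625/(2500×34×10³) = 2.164×10⁻⁵ mm/N.
So P = 1.558 / 2.164×10⁻⁵ = 72 kN, compressive.
σ_{bronze} = P / A = 72000 / 400 = 180 MPa.

σ ≈ 180 MPa (compressive)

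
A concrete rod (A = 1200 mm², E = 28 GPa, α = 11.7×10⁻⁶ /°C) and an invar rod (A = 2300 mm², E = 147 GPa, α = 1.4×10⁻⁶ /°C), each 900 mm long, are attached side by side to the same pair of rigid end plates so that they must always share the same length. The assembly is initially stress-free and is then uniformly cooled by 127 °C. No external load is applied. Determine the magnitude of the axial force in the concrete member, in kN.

Equilibrium of a rigid end plate with no external load gives equal and opposite internal forces ±P in the two members. Since α_{concrete} > α_{invar}, cooling drives the concrete into tension and the invar into compression.
Setting the final lengths equal and cancelling L: (α₁ − α₂)ΔT = P/(A₁E₁) + P/(A₂E₂).
|α₁ − α₂|·ΔT = 10.3×10⁻⁶ × 127 = 0.001308.
1/(A₁E₁) + 1/(A₂E₂) = 1/(1200×28×10³) + 1/(2300×147×10³) = 3.272×10⁻⁸ N⁻¹.
P = 0.001308 / 3.272×10⁻⁸ = 39980 N = 39.98 kN.

P ≈ 40 kN (tensile in the concrete)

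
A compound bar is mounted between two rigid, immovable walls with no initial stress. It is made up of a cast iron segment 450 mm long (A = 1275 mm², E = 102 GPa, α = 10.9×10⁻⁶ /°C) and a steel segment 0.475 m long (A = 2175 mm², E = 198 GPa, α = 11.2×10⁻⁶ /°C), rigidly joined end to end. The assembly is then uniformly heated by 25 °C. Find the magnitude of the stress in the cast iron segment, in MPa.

σ ≈ 43.9 MPa (compressive)

With the walls removed the bar would change length by δ_free = Σ αᵢΔT Lᵢ = 10.9×10⁻⁶×25×450 + 11.2×10⁻⁶×25×475 = 0.2556 mm.
The rigid supports impose zero overall length change; the single axial force P common to all segments must satisfy P Σ Lᵢ/(AᵢEᵢ) = δ_free.
The series flexibility is Σ Lᵢ/(AᵢEᵢ) = 450/(1275×102×10³) + 475/(2175×198×10³) = 4.563×10⁻⁶ mm/N.
Hence P = δ_free / Σ(L/AE) = 0.2556/4.563×10⁻⁶ = 56.02 kN (compressive).
σ_{cast iron} = P / A = 56020 / 1275 = 43.94 MPa.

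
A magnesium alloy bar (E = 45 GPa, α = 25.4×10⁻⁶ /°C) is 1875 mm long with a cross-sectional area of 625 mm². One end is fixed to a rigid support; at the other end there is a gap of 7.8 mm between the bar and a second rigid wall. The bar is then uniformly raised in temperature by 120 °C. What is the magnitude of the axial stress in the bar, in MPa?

Unrestrained expansion: δ_free = αΔT L = 25.4×10⁻⁶ × 120 × 1875 = 5.715 mm.
Since δ_free = 5.71 mm is less than the 7.8 mm gap, the bar never touches the wall. No axial force develops.

σ ≈ 0 MPa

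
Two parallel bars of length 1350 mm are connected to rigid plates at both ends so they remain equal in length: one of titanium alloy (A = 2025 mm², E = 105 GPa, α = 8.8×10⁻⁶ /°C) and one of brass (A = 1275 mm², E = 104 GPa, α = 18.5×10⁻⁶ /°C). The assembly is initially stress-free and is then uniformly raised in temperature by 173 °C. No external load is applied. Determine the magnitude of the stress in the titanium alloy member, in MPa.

The brass has the larger α, so on heating it would change length more than the titanium alloy if both were free. The rigid plates force a common final length, so the brass is put into compression and the titanium alloy into tension, with equal and opposite forces P (no external load).
Equating the net (thermal + elastic) strains gives |α₁ − α₂|·ΔT = P·[1/(A₁E₁) + 1/(A₂E₂)].
|α₁ − α₂|·ΔT = 9.7×10⁻⁶ × 173 = 0.001678.
1/(A₁E₁) + 1/(A₂E₂) = 1/(2025×105×10³) + 1/(1275×104×10³) = 1.224×10⁻⁸ N⁻¹.
P = 0.001678 / 1.224×10⁻⁸ = 137000 N = 137 kN.
σ_{titanium alloy} = P/A₁ = 137000/2025 = 67.68 MPa, tensile.

σ ≈ 67.7 MPa (tensile)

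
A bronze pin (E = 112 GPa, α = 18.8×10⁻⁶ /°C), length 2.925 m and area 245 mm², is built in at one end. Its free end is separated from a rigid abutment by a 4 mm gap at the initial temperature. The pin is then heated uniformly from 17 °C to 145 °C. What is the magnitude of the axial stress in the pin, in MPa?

If the wall were absent the pin would grow by αΔT L = 18.8×10⁻⁶ × 128 × 2925 = 7.039 mm.
This exceeds the 4 mm gap, so the wall pushes back. The portion of expansion that must be recovered elastically is δ_free − gap = 7.039 − 4 = 3.039 mm.
So σ = E(δ_free − g)/L = 112×10³ × 3.039/2925 = 116.4 MPa.

σ ≈ 116 MPa (compressive)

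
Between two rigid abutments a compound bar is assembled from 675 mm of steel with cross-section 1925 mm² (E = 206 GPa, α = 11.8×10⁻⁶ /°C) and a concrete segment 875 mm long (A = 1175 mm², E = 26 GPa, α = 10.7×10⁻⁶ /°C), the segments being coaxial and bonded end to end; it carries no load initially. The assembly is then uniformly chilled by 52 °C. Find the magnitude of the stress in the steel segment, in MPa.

If the supports were absent, the total length change would be Σ αᵢΔT Lᵢ = 11.8×10⁻⁶×52×675 + 10.7×10⁻⁶×52×875 = 0.901 mm.
The rigid supports impose zero overall length change; the single axial force P common to all segments must satisfy P Σ Lᵢ/(AᵢEᵢ) = δ_free.
Σ Lᵢ/(AᵢEᵢ) = 675/(1925×206×10³) + 875/(1175×26×10³) = 3.034×10⁻⁵ mm/N.
P = 0.901 / 3.034×10⁻⁵ = 29690 N = 29.69 kN, tensile.
σ_{steel} = P / A = 29690 / 1925 = 15.43 MPa.

σ ≈ 15.4 MPa (tensile)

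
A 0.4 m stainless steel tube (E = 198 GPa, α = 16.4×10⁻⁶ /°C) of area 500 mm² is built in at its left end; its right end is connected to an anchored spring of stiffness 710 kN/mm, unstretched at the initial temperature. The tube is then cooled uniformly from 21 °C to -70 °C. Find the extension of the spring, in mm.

The unrestrained thermal change is αΔT L = 16.4×10⁻⁶ × 91 × 400 = 0.597 mm.
With a force P in the spring, the elastic change of the tube is PL/(AE) and that of the spring is P/k; compatibility requires their sum to equal δ_free.
P [ L/(AE) + 1/k ] = δ_free → P [ 400/(500×198×10³) + 1/(710×10³) ] = 0.597.
P = 0.597 / 5.449×10⁻⁶ = 109600 N.
Spring extension = P/k = 109600/(710×10³) = 0.1543 mm.

δ ≈ 0.154 mm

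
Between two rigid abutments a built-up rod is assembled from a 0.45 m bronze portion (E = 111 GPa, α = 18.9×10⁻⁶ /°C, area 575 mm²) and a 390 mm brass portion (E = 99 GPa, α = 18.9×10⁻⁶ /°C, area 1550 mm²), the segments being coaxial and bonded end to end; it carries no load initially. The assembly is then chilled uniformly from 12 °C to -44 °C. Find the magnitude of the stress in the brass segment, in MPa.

σ ≈ 59.8 MPa (tensile)

If the supports were absent, the total length change would be Σ αᵢΔT Lᵢ = 18.9×10⁻⁶×56×450 + 18.9×10⁻⁶×56×390 = 0.8891 mm.
Since the ends are fixed, an axial force P builds up, equal in every segment, with P · Σ Lᵢ/(AᵢEᵢ) = δ_free.
Σ Lᵢ/(AᵢEᵢ) = 450/(575×111×10³) + 390/(1550×99×10³) = 9.592×10⁻⁶ mm/N.
Hence P = δ_free / Σ(L/AE) = 0.8891/9.592×10⁻⁶ = 92.69 kN (tensile).
σ_{brass} = P / A = 92690 / 1550 = 59.8 MPa.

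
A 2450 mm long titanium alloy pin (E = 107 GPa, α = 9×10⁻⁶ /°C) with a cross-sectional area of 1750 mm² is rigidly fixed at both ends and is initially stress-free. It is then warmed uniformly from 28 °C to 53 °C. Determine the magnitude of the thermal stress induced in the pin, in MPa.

Because both ends are immovable the net strain is zero, and the suppressed thermal strain is αΔT = 9×10⁻⁶ × 25 = 225×10⁻⁶.
σ = EαΔT = 107×10³ × 9×10⁻⁶ × 25 = 24.07 MPa (compressive; the pin is trying to expand).

σ ≈ 24.1 MPa (compressive)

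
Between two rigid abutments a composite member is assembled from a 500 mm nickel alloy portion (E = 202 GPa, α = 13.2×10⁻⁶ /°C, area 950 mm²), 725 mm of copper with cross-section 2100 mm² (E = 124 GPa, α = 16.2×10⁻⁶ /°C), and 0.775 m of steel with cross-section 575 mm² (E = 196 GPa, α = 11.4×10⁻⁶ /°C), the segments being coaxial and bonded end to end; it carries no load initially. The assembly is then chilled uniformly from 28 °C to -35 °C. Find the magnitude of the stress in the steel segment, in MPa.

If the supports were absent, the total length change would be Σ αᵢΔT Lᵢ = 13.2×10⁻⁶×63×500 + 16.2×10⁻⁶×63×725 + 11.4×10⁻⁶×63×775 = 1.712 mm.
Since the ends are fixed, an axial force P builds up, equal in every segment, with P · Σ Lᵢ/(AᵢEᵢ) = δ_free.
Σ Lᵢ/(AᵢEᵢ) = 500/(950×202×10³) + 725/(2100×124×10³) + 775/(575×196×10³) = 1.227×10⁻⁵ mm/N.
P = 1.712 / 1.227×10⁻⁵ = 139600 N = 139.6 kN, tensile.
σ_{steel} = P / A = 139600 / 575 = 242.8 MPa.

σ ≈ 243 MPa (tensile)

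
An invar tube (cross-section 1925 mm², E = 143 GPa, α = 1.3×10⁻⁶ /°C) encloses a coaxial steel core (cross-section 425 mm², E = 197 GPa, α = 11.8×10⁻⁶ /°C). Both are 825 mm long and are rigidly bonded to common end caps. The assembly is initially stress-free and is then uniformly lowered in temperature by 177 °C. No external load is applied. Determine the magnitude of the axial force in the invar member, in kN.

Equilibrium of a rigid end plate with no external load gives equal and opposite internal forces ±P in the two members. Since α_{steel} > α_{invar}, cooling drives the steel into tension and the invar into compression.
Equating the net (thermal + elastic) strains gives |α₁ − α₂|·ΔT = P·[1/(A₁E₁) + 1/(A₂E₂)].
|α₁ − α₂|·ΔT = 10.5×10⁻⁶ × 177 = 0.001858.
1/(A₁E₁) + 1/(A₂E₂) = 1/(1925×143×10³) + 1/(425×197×10³) = 1.558×10⁻⁸ N⁻¹.
P = 0.001858 / 1.558×10⁻⁸ = 119300 N = 119.3 kN.

P ≈ 119 kN (compressive in the invar)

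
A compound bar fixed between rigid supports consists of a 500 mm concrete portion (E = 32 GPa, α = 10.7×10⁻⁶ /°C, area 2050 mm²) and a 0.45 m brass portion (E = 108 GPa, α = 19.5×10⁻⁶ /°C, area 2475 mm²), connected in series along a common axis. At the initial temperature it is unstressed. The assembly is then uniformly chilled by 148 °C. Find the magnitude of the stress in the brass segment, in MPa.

If the supports were absent, the total length change would be Σ αᵢΔT Lᵢ = 10.7×10⁻⁶×148×500 + 19.5×10⁻⁶×148×450 = 2.091 mm.
The walls prevent any net length change, so an axial force P (same in every segment) develops. Compatibility: P · Σ Lᵢ/(AᵢEᵢ) = δ_free.
The series flexibility is Σ Lᵢ/(AᵢEᵢ) = 500/(2050×32×10³) + 450/(2475×108×10³) = 9.305×10⁻⁶ mm/N.
P = 2.091 / 9.305×10⁻⁶ = 224700 N = 224.7 kN, tensile.
σ_{brass} = P / A = 224700 / 2475 = 90.77 MPa.

σ ≈ 90.8 MPa (tensile)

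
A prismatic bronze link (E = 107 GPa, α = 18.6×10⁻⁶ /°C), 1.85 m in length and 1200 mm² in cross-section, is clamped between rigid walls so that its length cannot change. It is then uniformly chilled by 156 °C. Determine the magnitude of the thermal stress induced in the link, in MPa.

σ ≈ 310 MPa (tensile)

With length fixed, the mechanical strain must cancel the thermal strain αΔT = 18.6×10⁻⁶ × 156 = 2901.6×10⁻⁶.
The stress required to suppress this strain is σ = Eε = 107×10³ × 2901.6×10⁻⁶ = 310.5 MPa, tensile since the link is trying to contract.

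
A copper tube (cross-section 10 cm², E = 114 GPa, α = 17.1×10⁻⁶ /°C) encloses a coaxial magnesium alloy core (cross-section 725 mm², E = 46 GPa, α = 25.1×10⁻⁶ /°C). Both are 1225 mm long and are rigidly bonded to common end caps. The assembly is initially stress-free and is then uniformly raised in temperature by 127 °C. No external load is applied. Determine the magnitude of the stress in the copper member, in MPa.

σ ≈ 26.2 MPa (tensile)

Both members must finish at the same length. With the larger α, the magnesium alloy tends to over-expand; the plates restrain it, putting the magnesium alloy in compression and the copper in tension. With no external load the two internal forces are equal and opposite, magnitude P.
Compatibility of the two members (thermal + elastic change equal): (α₁ − α₂)ΔT = P·[1/(A₁E₁) + 1/(A₂E₂)].
|α₁ − α₂|·ΔT = 8×10⁻⁶ × 127 = 0.001016.
1/(A₁E₁) + 1/(A₂E₂) = 1/(1000×114×10³) + 1/(725×46×10³) = 3.876×10⁻⁸ N⁻¹.
So P = 0.001016 / 3.876×10⁻⁸ = 26.21 kN.
σ_{copper} = P/A₁ = 26210/1000 = 26.21 MPa, tensile.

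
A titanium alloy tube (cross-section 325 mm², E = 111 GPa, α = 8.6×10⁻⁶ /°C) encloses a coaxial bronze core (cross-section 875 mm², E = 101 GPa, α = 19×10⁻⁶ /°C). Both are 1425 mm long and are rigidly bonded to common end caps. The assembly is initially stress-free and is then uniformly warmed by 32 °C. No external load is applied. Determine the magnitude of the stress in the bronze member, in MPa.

Both members must finish at the same length. With the larger α, the bronze tends to over-expand; the plates restrain it, putting the bronze in compression and the titanium alloy in tension. With no external load the two internal forces are equal and opposite, magnitude P.
Equating the net (thermal + elastic) strains gives |α₁ − α₂|·ΔT = P·[1/(A₁E₁) + 1/(A₂E₂)].
|α₁ − α₂|·ΔT = 10.4×10⁻⁶ × 32 = 0.0003328.
1/(A₁E₁) + 1/(A₂E₂) = 1/(325×111×10³) + 1/(875×101×10³) = 3.904×10⁻⁸ N⁻¹.
P = 0.0003328 / 3.904×10⁻⁸ = 8526 N = 8.526 kN.
σ_{bronze} = P/A₂ = 8526/875 = 9.744 MPa, compressive.

σ ≈ 9.74 MPa (compressive)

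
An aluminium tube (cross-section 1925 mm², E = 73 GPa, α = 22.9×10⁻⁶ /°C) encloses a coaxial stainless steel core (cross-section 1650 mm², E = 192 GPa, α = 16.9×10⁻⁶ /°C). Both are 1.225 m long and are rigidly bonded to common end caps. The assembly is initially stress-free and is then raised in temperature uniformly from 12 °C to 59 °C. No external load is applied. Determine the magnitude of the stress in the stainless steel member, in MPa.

σ ≈ 16.6 MPa (tensile)

The aluminium has the larger α, so on heating it would change length more than the stainless steel if both were free. The rigid plates force a common final length, so the aluminium is put into compression and the stainless steel into tension, with equal and opposite forces P (no external load).
Equating the net (thermal + elastic) strains gives |α₁ − α₂|·ΔT = P·[1/(A₁E₁) + 1/(A₂E₂)].
|α₁ − α₂|·ΔT = 6×10⁻⁶ × 47 = 0.000282.
1/(A₁E₁) + 1/(A₂E₂) = 1/(1925×73×10³) + 1/(1650×192×10³) = 1.027×10⁻⁸ N⁻¹.
P = 0.000282 / 1.027×10⁻⁸ = 27450 N = 27.45 kN.
σ_{stainless steel} = P/A₂ = 27450/1650 = 16.64 MPa, tensile.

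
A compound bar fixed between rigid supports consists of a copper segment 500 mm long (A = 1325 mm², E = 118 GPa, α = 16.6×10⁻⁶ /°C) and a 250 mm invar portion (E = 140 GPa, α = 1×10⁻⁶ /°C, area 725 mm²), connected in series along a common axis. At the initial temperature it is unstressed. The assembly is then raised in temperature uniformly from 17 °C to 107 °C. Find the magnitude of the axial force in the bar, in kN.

If the supports were absent, the total length change would be Σ αᵢΔT Lᵢ = 16.6×10⁻⁶×90×500 + 1×10⁻⁶×90×250 = 0.7695 mm.
The rigid supports impose zero overall length change; the single axial force P common to all segments must satisfy P Σ Lᵢ/(AᵢEᵢ) = δ_free.
The series flexibility is Σ Lᵢ/(AᵢEᵢ) = 500/(1325×118×10³) + 250/(725×140×10³) = 5.661×10⁻⁶ mm/N.
P = 0.7695 / 5.661×10⁻⁶ = 135900 N = 135.9 kN, compressive.

P ≈ 136 kN (compressive)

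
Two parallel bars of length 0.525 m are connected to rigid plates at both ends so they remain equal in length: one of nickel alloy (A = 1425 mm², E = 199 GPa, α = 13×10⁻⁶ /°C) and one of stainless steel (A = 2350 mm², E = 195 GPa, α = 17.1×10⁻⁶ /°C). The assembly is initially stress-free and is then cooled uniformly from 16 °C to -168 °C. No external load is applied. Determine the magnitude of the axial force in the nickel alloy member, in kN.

The stainless steel has the larger α, so on cooling it would change length more than the nickel alloy if both were free. The rigid plates force a common final length, so the stainless steel is put into tension and the nickel alloy into compression, with equal and opposite forces P (no external load).
Setting the final lengths equal and cancelling L: (α₁ − α₂)ΔT = P/(A₁E₁) + P/(A₂E₂).
|α₁ − α₂|·ΔT = 4.1×10⁻⁶ × 184 = 0.0007544.
1/(A₁E₁) + 1/(A₂E₂) = 1/(1425×199×10³) + 1/(2350×195×10³) = 5.709×10⁻⁹ N⁻¹.
P = 0.0007544 / 5.709×10⁻⁹ = 132200 N = 132.2 kN.

P ≈ 132 kN (compressive in the nickel alloy)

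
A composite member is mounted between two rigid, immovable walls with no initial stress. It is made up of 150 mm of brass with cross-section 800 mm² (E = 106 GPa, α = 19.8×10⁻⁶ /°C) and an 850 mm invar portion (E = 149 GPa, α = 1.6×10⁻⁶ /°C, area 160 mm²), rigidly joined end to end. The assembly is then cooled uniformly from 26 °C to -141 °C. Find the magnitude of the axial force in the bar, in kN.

With the walls removed the bar would change length by δ_free = Σ αᵢΔT Lᵢ = 19.8×10⁻⁶×167×150 + 1.6×10⁻⁶×167×850 = 0.7231 mm.
Since the ends are fixed, an axial force P builds up, equal in every segment, with P · Σ Lᵢ/(AᵢEᵢ) = δ_free.
The series flexibility is Σ Lᵢ/(AᵢEᵢ) = 150/(800×106×10³) + 850/(160×149×10³) = 3.742×10⁻⁵ mm/N.
P = 0.7231 / 3.742×10⁻⁵ = 19320 N = 19.32 kN, tensile.

P ≈ 19.3 kN (tensile)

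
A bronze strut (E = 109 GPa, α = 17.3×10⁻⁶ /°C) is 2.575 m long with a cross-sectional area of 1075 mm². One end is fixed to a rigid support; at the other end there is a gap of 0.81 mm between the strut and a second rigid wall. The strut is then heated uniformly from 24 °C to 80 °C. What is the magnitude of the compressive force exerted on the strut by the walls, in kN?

Unrestrained expansion: δ_free = αΔT L = 17.3×10⁻⁶ × 56 × 2575 = 2.495 mm.
This exceeds the 0.81 mm gap, so the wall pushes back. The portion of expansion that must be recovered elastically is δ_free − gap = 2.495 − 0.81 = 1.685 mm.
That suppressed elongation corresponds to σ = E·Δ/L = 109×10³ × 1.685/2575 = 71.31 MPa.
Force on the wall = σA = 71.31 × 1075 mm² = 76.66 kN.

P ≈ 76.7 kN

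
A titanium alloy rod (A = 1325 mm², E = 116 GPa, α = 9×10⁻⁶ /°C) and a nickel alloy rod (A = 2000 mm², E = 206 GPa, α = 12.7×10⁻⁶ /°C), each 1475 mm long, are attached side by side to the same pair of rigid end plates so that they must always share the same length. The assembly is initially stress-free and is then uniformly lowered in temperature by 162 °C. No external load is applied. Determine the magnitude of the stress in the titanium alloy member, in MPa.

Equilibrium of a rigid end plate with no external load gives equal and opposite internal forces ±P in the two members. Since α_{nickel alloy} > α_{titanium alloy}, cooling drives the nickel alloy into tension and the titanium alloy into compression.
Setting the final lengths equal and cancelling L: (α₁ − α₂)ΔT = P/(A₁E₁) + P/(A₂E₂).
|α₁ − α₂|·ΔT = 3.7×10⁻⁶ × 162 = 0.0005994.
1/(A₁E₁) + 1/(A₂E₂) = 1/(1325×116×10³) + 1/(2000×206×10³) = 8.933×10⁻⁹ N⁻¹.
P = 0.0005994 / 8.933×10⁻⁹ = 67100 N = 67.1 kN.
σ_{titanium alloy} = P/A₁ = 67100/1325 = 50.64 MPa, compressive.

σ ≈ 50.6 MPa (compressive)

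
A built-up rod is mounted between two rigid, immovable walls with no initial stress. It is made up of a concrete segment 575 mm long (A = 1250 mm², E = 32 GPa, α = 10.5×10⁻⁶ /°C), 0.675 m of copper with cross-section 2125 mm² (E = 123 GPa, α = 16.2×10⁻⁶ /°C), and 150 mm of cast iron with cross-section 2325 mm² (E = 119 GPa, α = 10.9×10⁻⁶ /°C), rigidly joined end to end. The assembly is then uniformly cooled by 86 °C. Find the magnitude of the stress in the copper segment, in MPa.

With the walls removed the bar would change length by δ_free = Σ αᵢΔT Lᵢ = 10.5×10⁻⁶×86×575 + 16.2×10⁻⁶×86×675 + 10.9×10⁻⁶×86×150 = 1.6 mm.
Since the ends are fixed, an axial force P builds up, equal in every segment, with P · Σ Lᵢ/(AᵢEᵢ) = δ_free.
Σ Lᵢ/(AᵢEᵢ) = 575/(1250×32×10³) + 675/(2125×123×10³) + 150/(2325×119×10³) = 1.75×10⁻⁵ mm/N.
P = 1.6 / 1.75×10⁻⁵ = 91440 N = 91.44 kN, tensile.
σ_{copper} = P / A = 91440 / 2125 = 43.03 MPa.

σ ≈ 43 MPa (tensile)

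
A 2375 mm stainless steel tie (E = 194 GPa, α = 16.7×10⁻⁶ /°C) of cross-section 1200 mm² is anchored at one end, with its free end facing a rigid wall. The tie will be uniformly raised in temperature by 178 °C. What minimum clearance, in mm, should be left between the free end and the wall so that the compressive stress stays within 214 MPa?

With no wall the tie would lengthen by αΔT L = 16.7×10⁻⁶ × 178 × 2375 = 7.06 mm.
A stress of 214 MPa corresponds to the wall pushing the tie back by σL/E = 214×2375/(194×10³) = 2.62 mm.
So the gap has to take up the difference, g_min = δ_free − σL/E = 7.06 − 2.62 = 4.44 mm.

g ≈ 4.44 mm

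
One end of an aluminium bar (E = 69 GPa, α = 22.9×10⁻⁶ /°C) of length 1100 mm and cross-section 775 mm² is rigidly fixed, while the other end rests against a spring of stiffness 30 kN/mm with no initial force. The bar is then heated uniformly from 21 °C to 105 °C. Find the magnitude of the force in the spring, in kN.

P ≈ 39.3 kN

The unrestrained thermal change is αΔT L = 22.9×10⁻⁶ × 84 × 1100 = 2.116 mm.
Let P be the compressive force at the spring. The bar shortens elastically by PL/(AE) and the spring compresses by P/k; together these equal δ_free.
P [ L/(AE) + 1/k ] = δ_free → P [ 1100/(775×69×10³) + 1/(30×10³) ] = 2.116.
P = 2.116 / 5.39×10⁻⁵ = 39250 N.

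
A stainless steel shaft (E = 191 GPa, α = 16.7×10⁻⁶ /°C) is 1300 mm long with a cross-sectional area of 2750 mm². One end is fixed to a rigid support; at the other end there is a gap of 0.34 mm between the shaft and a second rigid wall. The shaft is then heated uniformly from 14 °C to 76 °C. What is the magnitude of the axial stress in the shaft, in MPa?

Free thermal elongation = αΔT L = 16.7×10⁻⁶ × 62 × 1300 = 1.346 mm.
The gap closes (δ_free > 0.34 mm) and the wall then resists a further 1.346 − 0.34 = 1.006 mm of expansion.
So σ = E(δ_free − g)/L = 191×10³ × 1.006/1300 = 147.8 MPa.

σ ≈ 148 MPa (compressive)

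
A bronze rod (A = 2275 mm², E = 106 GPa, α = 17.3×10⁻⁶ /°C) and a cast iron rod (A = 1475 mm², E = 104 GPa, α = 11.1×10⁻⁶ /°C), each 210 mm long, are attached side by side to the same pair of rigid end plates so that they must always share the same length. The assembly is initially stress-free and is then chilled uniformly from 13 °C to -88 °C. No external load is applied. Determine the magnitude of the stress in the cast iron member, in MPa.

σ ≈ 39.8 MPa (compressive)

Equilibrium of a rigid end plate with no external load gives equal and opposite internal forces ±P in the two members. Since α_{bronze} > α_{cast iron}, cooling drives the bronze into tension and the cast iron into compression.
Equating the net (thermal + elastic) strains gives |α₁ − α₂|·ΔT = P·[1/(A₁E₁) + 1/(A₂E₂)].
|α₁ − α₂|·ΔT = 6.2×10⁻⁶ × 101 = 0.0006262.
1/(A₁E₁) + 1/(A₂E₂) = 1/(2275×106×10³) + 1/(1475×104×10³) = 1.067×10⁻⁸ N⁻¹.
So P = 0.0006262 / 1.067×10⁻⁸ = 58.71 kN.
σ_{cast iron} = P/A₂ = 58710/1475 = 39.8 MPa, compressive.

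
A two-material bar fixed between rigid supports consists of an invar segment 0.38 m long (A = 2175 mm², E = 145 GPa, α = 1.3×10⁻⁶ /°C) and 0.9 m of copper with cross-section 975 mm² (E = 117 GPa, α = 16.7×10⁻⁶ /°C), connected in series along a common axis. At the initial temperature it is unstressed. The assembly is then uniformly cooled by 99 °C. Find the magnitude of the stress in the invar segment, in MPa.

With the walls removed the bar would change length by δ_free = Σ αᵢΔT Lᵢ = 1.3×10⁻⁶×99×380 + 16.7×10⁻⁶×99×900 = 1.537 mm.
The walls prevent any net length change, so an axial force P (same in every segment) develops. Compatibility: P · Σ Lᵢ/(AᵢEᵢ) = δ_free.
The series flexibility is Σ Lᵢ/(AᵢEᵢ) = 380/(2175×145×10³) + 900/(975×117×10³) = 9.094×10⁻⁶ mm/N.
P = 1.537 / 9.094×10⁻⁶ = 169000 N = 169 kN, tensile.
σ_{invar} = P / A = 169000 / 2175 = 77.7 MPa.

σ ≈ 77.7 MPa (tensile)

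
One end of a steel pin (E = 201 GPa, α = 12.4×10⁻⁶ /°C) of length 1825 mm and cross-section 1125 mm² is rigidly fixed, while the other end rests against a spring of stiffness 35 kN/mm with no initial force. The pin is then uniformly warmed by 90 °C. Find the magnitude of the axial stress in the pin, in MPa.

Free thermal expansion: δ_free = αΔT L = 12.4×10⁻⁶ × 90 × 1825 = 2.037 mm.
Let P be the compressive force at the spring. The pin shortens elastically by PL/(AE) and the spring compresses by P/k; together these equal δ_free.
P [ L/(AE) + 1/k ] = δ_free → P [ 1825/(1125×201×10³) + 1/(35×10³) ] = 2.037.
P = 2.037 / 3.664×10⁻⁵ = 55580 N.
σ = P/A = 55580/1125 = 49.41 MPa.

σ ≈ 49.4 MPa (compressive)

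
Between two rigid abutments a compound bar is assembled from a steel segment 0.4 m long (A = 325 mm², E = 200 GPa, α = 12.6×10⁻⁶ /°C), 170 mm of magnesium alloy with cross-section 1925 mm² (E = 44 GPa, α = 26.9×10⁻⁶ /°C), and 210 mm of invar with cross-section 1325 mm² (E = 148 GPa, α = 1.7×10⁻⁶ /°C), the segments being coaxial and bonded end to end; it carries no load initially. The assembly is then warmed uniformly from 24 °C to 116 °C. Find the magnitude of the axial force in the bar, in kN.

P ≈ 99.4 kN (compressive)

With the walls removed the bar would change length by δ_free = Σ αᵢΔT Lᵢ = 12.6×10⁻⁶×92×400 + 26.9×10⁻⁶×92×170 + 1.7×10⁻⁶×92×210 = 0.9172 mm.
The walls prevent any net length change, so an axial force P (same in every segment) develops. Compatibility: P · Σ Lᵢ/(AᵢEᵢ) = δ_free.
The series flexibility is Σ Lᵢ/(AᵢEᵢ) = 400/(325×200×10³) + 170/(1925×44×10³) + 210/(1325×148×10³) = 9.232×10⁻⁶ mm/N.
P = 0.9172 / 9.232×10⁻⁶ = 99360 N = 99.36 kN, compressive.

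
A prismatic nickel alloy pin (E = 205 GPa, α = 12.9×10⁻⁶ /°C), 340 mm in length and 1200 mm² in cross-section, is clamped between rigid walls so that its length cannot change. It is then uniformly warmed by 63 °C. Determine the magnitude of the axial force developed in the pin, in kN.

P ≈ 200 kN (compressive)

Full restraint means ε = 0, so the stress is σ = EαΔT = 205×10³ × 12.9×10⁻⁶ × 63 = 166.6 MPa.
P = AEαΔT = 1200 × 205×10³ × 12.9×10⁻⁶ × 63 = 199.9 kN (compressive).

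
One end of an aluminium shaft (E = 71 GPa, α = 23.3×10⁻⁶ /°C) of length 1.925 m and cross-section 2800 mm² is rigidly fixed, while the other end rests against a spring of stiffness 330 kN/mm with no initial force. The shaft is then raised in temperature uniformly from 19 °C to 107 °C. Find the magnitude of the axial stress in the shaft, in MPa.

If the spring were absent the shaft would lengthen by αΔT L = 23.3×10⁻⁶ × 88 × 1925 = 3.947 mm.
Let P be the compressive force at the spring. The shaft shortens elastically by PL/(AE) and the spring compresses by P/k; together these equal δ_free.
So P = δ_free / [L/(AE) + 1/k] = 3.947 / [ 1925/(2800×71×10³) + 1/(330×10³) ].
P = 3.947 / 1.271×10⁻⁵ = 310500 N.
σ = P/A = 310500/2800 = 110.9 MPa.

σ ≈ 111 MPa (compressive)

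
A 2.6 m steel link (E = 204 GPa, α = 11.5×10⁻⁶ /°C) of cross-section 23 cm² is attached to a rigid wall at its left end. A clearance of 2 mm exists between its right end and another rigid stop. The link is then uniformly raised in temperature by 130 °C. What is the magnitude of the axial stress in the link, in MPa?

σ ≈ 148 MPa (compressive)

If the wall were absent the link would grow by αΔT L = 11.5×10⁻⁶ × 130 × 2600 = 3.887 mm.
After closing the 2 mm clearance, 3.887 − 2 = 1.887 mm of expansion remains to be suppressed by the wall.
So σ = E(δ_free − g)/L = 204×10³ × 1.887/2600 = 148.1 MPa.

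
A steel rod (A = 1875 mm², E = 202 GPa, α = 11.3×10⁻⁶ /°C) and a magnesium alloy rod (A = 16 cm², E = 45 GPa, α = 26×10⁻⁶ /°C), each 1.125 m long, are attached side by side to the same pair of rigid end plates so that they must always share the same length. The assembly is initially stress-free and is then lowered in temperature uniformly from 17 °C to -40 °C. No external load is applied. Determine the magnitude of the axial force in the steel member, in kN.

P ≈ 50.7 kN (compressive in the steel)

Both members must finish at the same length. With the larger α, the magnesium alloy tends to over-contract; the plates restrain it, putting the magnesium alloy in tension and the steel in compression. With no external load the two internal forces are equal and opposite, magnitude P.
Equating the net (thermal + elastic) strains gives |α₁ − α₂|·ΔT = P·[1/(A₁E₁) + 1/(A₂E₂)].
|α₁ − α₂|·ΔT = 14.7×10⁻⁶ × 57 = 0.0008379.
1/(A₁E₁) + 1/(A₂E₂) = 1/(1875×202×10³) + 1/(1600×45×10³) = 1.653×10⁻⁸ N⁻¹.
P = 0.0008379 / 1.653×10⁻⁸ = 50690 N = 50.69 kN.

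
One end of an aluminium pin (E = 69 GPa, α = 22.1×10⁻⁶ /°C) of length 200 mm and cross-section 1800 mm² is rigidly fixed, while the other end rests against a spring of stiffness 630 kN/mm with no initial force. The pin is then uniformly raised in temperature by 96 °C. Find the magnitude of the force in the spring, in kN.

Free thermal expansion: δ_free = αΔT L = 22.1×10⁻⁶ × 96 × 200 = 0.4243 mm.
Let P be the compressive force at the spring. The pin shortens elastically by PL/(AE) and the spring compresses by P/k; together these equal δ_free.
So P = δ_free / [L/(AE) + 1/k] = 0.4243 / [ 200/(1800×69×10³) + 1/(630×10³) ].
P = 0.4243 / 3.198×10⁻⁶ = 132700 N.

P ≈ 133 kN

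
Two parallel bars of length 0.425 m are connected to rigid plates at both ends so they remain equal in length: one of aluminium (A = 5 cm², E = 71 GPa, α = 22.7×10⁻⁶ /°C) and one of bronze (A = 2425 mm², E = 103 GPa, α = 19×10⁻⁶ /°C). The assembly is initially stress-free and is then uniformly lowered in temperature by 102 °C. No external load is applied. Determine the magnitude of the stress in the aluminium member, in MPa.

σ ≈ 23.5 MPa (tensile)

Equilibrium of a rigid end plate with no external load gives equal and opposite internal forces ±P in the two members. Since α_{aluminium} > α_{bronze}, cooling drives the aluminium into tension and the bronze into compression.
Compatibility of the two members (thermal + elastic change equal): (α₁ − α₂)ΔT = P·[1/(A₁E₁) + 1/(A₂E₂)].
|α₁ − α₂|·ΔT = 3.7×10⁻⁶ × 102 = 0.0003774.
1/(A₁E₁) + 1/(A₂E₂) = 1/(500×71×10³) + 1/(2425×103×10³) = 3.217×10⁻⁸ N⁻¹.
So P = 0.0003774 / 3.217×10⁻⁸ = 11.73 kN.
σ_{aluminium} = P/A₁ = 11730/500 = 23.46 MPa, tensile.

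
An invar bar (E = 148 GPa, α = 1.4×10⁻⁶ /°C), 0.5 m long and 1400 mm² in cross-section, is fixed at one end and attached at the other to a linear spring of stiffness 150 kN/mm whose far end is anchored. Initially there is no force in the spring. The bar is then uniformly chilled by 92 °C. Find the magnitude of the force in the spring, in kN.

P ≈ 7.09 kN

Free thermal contraction: δ_free = αΔT L = 1.4×10⁻⁶ × 92 × 500 = 0.0644 mm.
Let P be the tensile force in the spring. The bar extends elastically by PL/(AE) and the spring stretches by P/k; together these equal δ_free.
So P = δ_free / [L/(AE) + 1/k] = 0.0644 / [ 500/(1400×148×10³) + 1/(150×10³) ].
P = 0.0644 / 9.08×10⁻⁶ = 7093 N.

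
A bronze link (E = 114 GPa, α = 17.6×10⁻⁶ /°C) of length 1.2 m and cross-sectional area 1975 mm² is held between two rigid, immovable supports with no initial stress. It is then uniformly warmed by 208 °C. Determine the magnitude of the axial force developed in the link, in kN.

P ≈ 824 kN (compressive)

With zero net strain, σ = E·αΔT = 114 GPa × 17.6×10⁻⁶ × 208 = 417.3 MPa.
P = AEαΔT = 1975 × 114×10³ × 17.6×10⁻⁶ × 208 = 824.2 kN (compressive).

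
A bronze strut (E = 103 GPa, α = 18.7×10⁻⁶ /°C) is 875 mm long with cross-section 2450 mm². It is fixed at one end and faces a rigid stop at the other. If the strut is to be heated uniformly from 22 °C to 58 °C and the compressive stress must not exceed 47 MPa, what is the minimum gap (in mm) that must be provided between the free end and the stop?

With no wall the strut would lengthen by αΔT L = 18.7×10⁻⁶ × 36 × 875 = 0.589 mm.
A stress of 47 MPa corresponds to the wall pushing the strut back by σL/E = 47×875/(103×10³) = 0.3993 mm.
So the gap has to take up the difference, g_min = δ_free − σL/E = 0.589 − 0.3993 = 0.1898 mm.

g ≈ 0.19 mm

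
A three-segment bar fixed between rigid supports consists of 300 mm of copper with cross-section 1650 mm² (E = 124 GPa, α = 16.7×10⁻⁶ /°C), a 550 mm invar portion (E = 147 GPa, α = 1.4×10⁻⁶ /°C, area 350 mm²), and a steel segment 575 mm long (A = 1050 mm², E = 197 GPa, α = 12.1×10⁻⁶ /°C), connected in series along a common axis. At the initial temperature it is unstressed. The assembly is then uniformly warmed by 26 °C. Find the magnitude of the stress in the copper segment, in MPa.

Free thermal expansion of the whole bar: Σ αᵢΔT Lᵢ = 16.7×10⁻⁶×26×300 + 1.4×10⁻⁶×26×550 + 12.1×10⁻⁶×26×575 = 0.3312 mm.
The rigid supports impose zero overall length change; the single axial force P common to all segments must satisfy P Σ Lᵢ/(AᵢEᵢ) = δ_free.
Σ Lᵢ/(AᵢEᵢ) = 300/(1650×124×10³) + 550/(350×147×10³) + 575/(1050×197×10³) = 1.494×10⁻⁵ mm/N.
So P = 0.3312 / 1.494×10⁻⁵ = 22.17 kN, compressive.
σ_{copper} = P / A = 22170 / 1650 = 13.44 MPa.

σ ≈ 13.4 MPa (compressive)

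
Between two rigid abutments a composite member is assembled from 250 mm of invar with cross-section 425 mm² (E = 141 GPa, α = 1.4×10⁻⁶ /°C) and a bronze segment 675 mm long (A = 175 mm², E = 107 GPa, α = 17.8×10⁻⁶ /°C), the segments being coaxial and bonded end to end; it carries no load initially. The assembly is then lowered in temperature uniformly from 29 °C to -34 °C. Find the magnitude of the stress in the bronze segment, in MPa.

If the supports were absent, the total length change would be Σ αᵢΔT Lᵢ = 1.4×10⁻⁶×63×250 + 17.8×10⁻⁶×63×675 = 0.779 mm.
The rigid supports impose zero overall length change; the single axial force P common to all segments must satisfy P Σ Lᵢ/(AᵢEᵢ) = δ_free.
Σ Lᵢ/(AᵢEᵢ) = 250/(425×141×10³) + 675/(175×107×10³) = 4.022×10⁻⁵ mm/N.
Hence P = δ_free / Σ(L/AE) = 0.779/4.022×10⁻⁵ = 19.37 kN (tensile).
σ_{bronze} = P / A = 19370 / 175 = 110.7 MPa.

σ ≈ 111 MPa (tensile)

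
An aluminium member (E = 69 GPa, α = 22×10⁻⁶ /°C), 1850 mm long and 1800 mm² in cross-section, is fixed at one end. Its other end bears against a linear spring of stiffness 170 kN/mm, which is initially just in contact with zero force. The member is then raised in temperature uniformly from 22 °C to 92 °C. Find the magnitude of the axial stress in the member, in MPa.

If the spring were absent the member would lengthen by αΔT L = 22×10⁻⁶ × 70 × 1850 = 2.849 mm.
With a force P in the spring, the elastic change of the member is PL/(AE) and that of the spring is P/k; compatibility requires their sum to equal δ_free.
P [ L/(AE) + 1/k ] = δ_free → P [ 1850/(1800×69×10³) + 1/(170×10³) ] = 2.849.
P = 2.849 / 2.078×10⁻⁵ = 137100 N.
σ = P/A = 137100/1800 = 76.18 MPa.

σ ≈ 76.2 MPa (compressive)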